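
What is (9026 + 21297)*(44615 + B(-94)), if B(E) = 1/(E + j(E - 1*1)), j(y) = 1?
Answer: 125816009662/93 ≈ 1.3529e+9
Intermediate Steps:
B(E) = 1/(1 + E) (B(E) = 1/(E + 1) = 1/(1 + E))
(9026 + 21297)*(44615 + B(-94)) = (9026 + 21297)*(44615 + 1/(1 - 94)) = 30323*(44615 + 1/(-93)) = 30323*(44615 - 1/93) = 30323*(4149194/93) = 125816009662/93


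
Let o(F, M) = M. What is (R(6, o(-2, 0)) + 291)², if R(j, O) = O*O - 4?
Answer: 82369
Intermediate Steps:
R(j, O) = -4 + O² (R(j, O) = O² - 4 = -4 + O²)
(R(6, o(-2, 0)) + 291)² = ((-4 + 0²) + 291)² = ((-4 + 0) + 291)² = (-4 + 291)² = 287² = 82369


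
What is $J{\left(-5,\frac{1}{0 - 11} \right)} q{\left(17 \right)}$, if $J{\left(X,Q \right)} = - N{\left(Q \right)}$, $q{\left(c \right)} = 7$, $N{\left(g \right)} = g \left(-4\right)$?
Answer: $- \frac{28}{11} \approx -2.5455$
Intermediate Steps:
$N{\left(g \right)} = - 4 g$
$J{\left(X,Q \right)} = 4 Q$ ($J{\left(X,Q \right)} = - \left(-4\right) Q = 4 Q$)
$J{\left(-5,\frac{1}{0 - 11} \right)} q{\left(17 \right)} = \frac{4}{0 - 11} \cdot 7 = \frac{4}{-11} \cdot 7 = 4 \left(- \frac{1}{11}\right) 7 = \left(- \frac{4}{11}\right) 7 = - \frac{28}{11}$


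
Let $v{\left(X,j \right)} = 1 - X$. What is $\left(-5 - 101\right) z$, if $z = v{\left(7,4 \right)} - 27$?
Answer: $3498$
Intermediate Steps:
$z = -33$ ($z = \left(1 - 7\right) - 27 = -6 - 27 = -33$)
$\left(-5 - 101\right) z = \left(-5 - 101\right) \left(-33\right) = \left(-106\right) \left(-33\right) = 3498$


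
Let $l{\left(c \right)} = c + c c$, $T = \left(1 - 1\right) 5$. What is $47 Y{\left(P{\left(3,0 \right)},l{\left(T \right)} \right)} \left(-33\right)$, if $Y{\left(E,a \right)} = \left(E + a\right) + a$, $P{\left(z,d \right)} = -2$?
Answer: $3102$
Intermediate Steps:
$T = 0$ ($T = 0 \cdot 5 = 0$)
$l{\left(c \right)} = c + c^{2}$
$Y{\left(E,a \right)} = E + 2 a$
$47 Y{\left(P{\left(3,0 \right)},l{\left(T \right)} \right)} \left(-33\right) = 47 \left(-2 + 2 \cdot 0 \left(1 + 0\right)\right) \left(-33\right) = 47 \left(-2 + 2 \cdot 0 \cdot 1\right) \left(-33\right) = 47 \left(-2 + 2 \cdot 0\right) \left(-33\right) = 47 \left(-2 + 0\right) \left(-33\right) = 47 \left(-2\right) \left(-33\right) = \left(-94\right) \left(-33\right) = 3102$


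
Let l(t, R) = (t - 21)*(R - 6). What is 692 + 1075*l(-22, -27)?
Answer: 1526117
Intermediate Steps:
l(t, R) = (-21 + t)*(-6 + R)
692 + 1075*l(-22, -27) = 692 + 1075*(126 - 21*(-27) - 6*(-22) - 27*(-22)) = 692 + 1075*(126 + 567 + 132 + 594) = 692 + 1075*1419 = 692 + 1525425 = 1526117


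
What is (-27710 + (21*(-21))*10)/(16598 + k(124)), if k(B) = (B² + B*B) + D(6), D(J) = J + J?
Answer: -16060/23681 ≈ -0.67818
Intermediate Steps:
D(J) = 2*J
k(B) = 12 + 2*B² (k(B) = (B² + B*B) + 2*6 = (B² + B²) + 12 = 2*B² + 12 = 12 + 2*B²)
(-27710 + (21*(-21))*10)/(16598 + k(124)) = (-27710 + (21*(-21))*10)/(16598 + (12 + 2*124²)) = (-27710 - 441*10)/(16598 + (12 + 2*15376)) = (-27710 - 4410)/(16598 + (12 + 30752)) = -32120/(16598 + 30764) = -32120/47362 = -32120*1/47362 = -16060/23681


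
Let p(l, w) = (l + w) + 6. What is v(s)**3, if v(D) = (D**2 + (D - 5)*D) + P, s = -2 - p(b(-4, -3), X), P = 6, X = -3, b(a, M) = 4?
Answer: 9663597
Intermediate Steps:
p(l, w) = 6 + l + w
s = -9 (s = -2 - (6 + 4 - 3) = -2 - 1*7 = -2 - 7 = -9)
v(D) = 6 + D**2 + D*(-5 + D) (v(D) = (D**2 + (D - 5)*D) + 6 = (D**2 + (-5 + D)*D) + 6 = (D**2 + D*(-5 + D)) + 6 = 6 + D**2 + D*(-5 + D))
v(s)**3 = (6 - 5*(-9) + 2*(-9)**2)**3 = (6 + 45 + 2*81)**3 = (6 + 45 + 162)**3 = 213**3 = 9663597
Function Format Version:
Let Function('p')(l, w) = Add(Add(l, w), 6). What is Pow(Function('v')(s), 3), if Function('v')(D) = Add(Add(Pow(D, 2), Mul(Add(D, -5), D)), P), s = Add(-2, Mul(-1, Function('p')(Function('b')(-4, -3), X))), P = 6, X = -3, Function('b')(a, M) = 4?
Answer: 9663597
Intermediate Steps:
Function('p')(l, w) = Add(6, l, w)
s = -9 (s = Add(-2, Mul(-1, Add(6, 4, -3))) = Add(-2, Mul(-1, 7)) = Add(-2, -7) = -9)
Function('v')(D) = Add(6, Pow(D, 2), Mul(D, Add(-5, D))) (Function('v')(D) = Add(Add(Pow(D, 2), Mul(Add(D, -5), D)), 6) = Add(Add(Pow(D, 2), Mul(Add(-5, D), D)), 6) = Add(Add(Pow(D, 2), Mul(D, Add(-5, D))), 6) = Add(6, Pow(D, 2), Mul(D, Add(-5, D))))
Pow(Function('v')(s), 3) = Pow(Add(6, Mul(-5, -9), Mul(2, Pow(-9, 2))), 3) = Pow(Add(6, 45, Mul(2, 81)), 3) = Pow(Add(6, 45, 162), 3) = Pow(213, 3) = 9663597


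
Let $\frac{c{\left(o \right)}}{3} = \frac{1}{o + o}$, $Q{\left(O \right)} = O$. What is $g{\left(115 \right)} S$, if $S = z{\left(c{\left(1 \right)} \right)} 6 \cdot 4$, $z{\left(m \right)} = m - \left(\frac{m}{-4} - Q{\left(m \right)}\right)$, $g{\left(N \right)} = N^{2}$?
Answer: $1071225$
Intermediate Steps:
$c{\left(o \right)} = \frac{3}{2 o}$ ($c{\left(o \right)} = \frac{3}{o + o} = \frac{3}{2 o}$)
$z{\left(m \right)} = \frac{9 m}{4}$ ($z{\left(m \right)} = m - \left(\frac{m}{-4} - m\right) = m - \left(m \left(- \frac{1}{4}\right) - m\right) = m - \left(- \frac{m}{4} - m\right) = m - - \frac{5 m}{4} = m + \frac{5 m}{4} = \frac{9 m}{4}$)
$S = 81$ ($S = \frac{9 \frac{3}{2 \cdot 1}}{4} \cdot 6 \cdot 4 = \frac{9 \cdot \frac{3}{2} \cdot 1}{4} \cdot 6 \cdot 4 = \frac{9}{4} \cdot \frac{3}{2} \cdot 6 \cdot 4 = \frac{27}{8} \cdot 6 \cdot 4 = \frac{81}{4} \cdot 4 = 81$)
$g{\left(115 \right)} S = 115^{2} \cdot 81 = 13225 \cdot 81 = 1071225$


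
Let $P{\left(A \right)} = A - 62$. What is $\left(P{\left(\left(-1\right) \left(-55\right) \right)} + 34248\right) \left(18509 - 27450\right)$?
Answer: $-306148781$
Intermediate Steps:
$P{\left(A \right)} = -62 + A$
$\left(P{\left(\left(-1\right) \left(-55\right) \right)} + 34248\right) \left(18509 - 27450\right) = \left(\left(-62 - -55\right) + 34248\right) \left(18509 - 27450\right) = \left(\left(-62 + 55\right) + 34248\right) \left(-8941\right) = \left(-7 + 34248\right) \left(-8941\right) = 34241 \left(-8941\right) = -306148781$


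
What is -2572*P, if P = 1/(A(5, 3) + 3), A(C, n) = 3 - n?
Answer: -2572/3 ≈ -857.33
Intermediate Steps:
P = ⅓ (P = 1/((3 - 1*3) + 3) = 1/((3 - 3) + 3) = 1/(0 + 3) = 1/3 = ⅓ ≈ 0.33333)
-2572*P = -2572*⅓ = -2572/3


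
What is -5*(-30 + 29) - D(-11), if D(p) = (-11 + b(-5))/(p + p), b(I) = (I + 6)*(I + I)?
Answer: 89/22 ≈ 4.0455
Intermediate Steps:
b(I) = 2*I*(6 + I) (b(I) = (6 + I)*(2*I) = 2*I*(6 + I))
D(p) = -21/(2*p) (D(p) = (-11 + 2*(-5)*(6 - 5))/(p + p) = (-11 + 2*(-5)*1)/((2*p)) = (-11 - 10)*(1/(2*p)) = -21/(2*p))
-5*(-30 + 29) - D(-11) = -5*(-30 + 29) - (-21)/(2*(-11)) = -5*(-1) - (-21)*(-1)/(2*11) = 5 - 1*21/22 = 5 - 21/22 = 89/22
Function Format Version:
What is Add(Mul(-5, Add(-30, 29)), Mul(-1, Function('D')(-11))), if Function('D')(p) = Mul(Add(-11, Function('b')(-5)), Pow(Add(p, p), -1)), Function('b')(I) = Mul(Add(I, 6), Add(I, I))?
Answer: Rational(89, 22) ≈ 4.0455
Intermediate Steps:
Function('b')(I) = Mul(2, I, Add(6, I)) (Function('b')(I) = Mul(Add(6, I), Mul(2, I)) = Mul(2, I, Add(6, I)))
Function('D')(p) = Mul(Rational(-21, 2), Pow(p, -1)) (Function('D')(p) = Mul(Add(-11, Mul(2, -5, Add(6, -5))), Pow(Add(p, p), -1)) = Mul(Add(-11, Mul(2, -5, 1)), Pow(Mul(2, p), -1)) = Mul(Add(-11, -10), Mul(Rational(1, 2), Pow(p, -1))) = Mul(-21, Mul(Rational(1, 2), Pow(p, -1))) = Mul(Rational(-21, 2), Pow(p, -1)))
Add(Mul(-5, Add(-30, 29)), Mul(-1, Function('D')(-11))) = Add(Mul(-5, Add(-30, 29)), Mul(-1, Mul(Rational(-21, 2), Pow(-11, -1)))) = Add(Mul(-5, -1), Mul(-1, Mul(Rational(-21, 2), Rational(-1, 11)))) = Add(5, Mul(-1, Rational(21, 22))) = Add(5, Rational(-21, 22)) = Rational(89, 22)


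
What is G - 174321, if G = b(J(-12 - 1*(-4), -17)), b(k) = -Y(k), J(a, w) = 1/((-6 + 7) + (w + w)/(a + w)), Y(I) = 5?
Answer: -174326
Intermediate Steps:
J(a, w) = 1/(1 + 2*w/(a + w)) (J(a, w) = 1/(1 + (2*w)/(a + w)) = 1/(1 + 2*w/(a + w)))
b(k) = -5 (b(k) = -1*5 = -5)
G = -5
G - 174321 = -5 - 174321 = -174326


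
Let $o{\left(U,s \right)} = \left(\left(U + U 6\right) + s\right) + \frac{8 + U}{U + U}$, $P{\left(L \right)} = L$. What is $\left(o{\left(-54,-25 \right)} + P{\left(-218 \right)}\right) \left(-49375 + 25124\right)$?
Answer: $\frac{812675261}{54} \approx 1.505 \cdot 10^{7}$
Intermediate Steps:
$o{\left(U,s \right)} = s + 7 U + \frac{8 + U}{2 U}$ ($o{\left(U,s \right)} = \left(\left(U + 6 U\right) + s\right) + \frac{8 + U}{2 U} = \left(7 U + s\right) + \left(8 + U\right) \frac{1}{2 U} = \left(s + 7 U\right) + \frac{8 + U}{2 U} = s + 7 U + \frac{8 + U}{2 U}$)
$\left(o{\left(-54,-25 \right)} + P{\left(-218 \right)}\right) \left(-49375 + 25124\right) = \left(\left(\frac{1}{2} - 25 + \frac{4}{-54} + 7 \left(-54\right)\right) - 218\right) \left(-49375 + 25124\right) = \left(\left(\frac{1}{2} - 25 + 4 \left(- \frac{1}{54}\right) - 378\right) - 218\right) \left(-24251\right) = \left(\left(\frac{1}{2} - 25 - \frac{2}{27} - 378\right) - 218\right) \left(-24251\right) = \left(- \frac{21739}{54} - 218\right) \left(-24251\right) = \left(- \frac{33511}{54}\right) \left(-24251\right) = \frac{812675261}{54}$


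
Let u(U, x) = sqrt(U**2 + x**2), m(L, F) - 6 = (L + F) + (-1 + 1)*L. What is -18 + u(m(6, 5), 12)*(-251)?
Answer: -18 - 251*sqrt(433) ≈ -5241.0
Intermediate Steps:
m(L, F) = 6 + F + L (m(L, F) = 6 + ((L + F) + (-1 + 1)*L) = 6 + ((F + L) + 0*L) = 6 + ((F + L) + 0) = 6 + (F + L) = 6 + F + L)
-18 + u(m(6, 5), 12)*(-251) = -18 + sqrt((6 + 5 + 6)**2 + 12**2)*(-251) = -18 + sqrt(17**2 + 144)*(-251) = -18 + sqrt(289 + 144)*(-251) = -18 + sqrt(433)*(-251) = -18 - 251*sqrt(433)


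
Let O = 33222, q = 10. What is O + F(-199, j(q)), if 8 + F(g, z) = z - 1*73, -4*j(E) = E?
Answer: 66277/2 ≈ 33139.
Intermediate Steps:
j(E) = -E/4
F(g, z) = -81 + z (F(g, z) = -8 + (z - 1*73) = -8 + (z - 73) = -8 + (-73 + z) = -81 + z)
O + F(-199, j(q)) = 33222 + (-81 - ¼*10) = 33222 + (-81 - 5/2) = 33222 - 167/2 = 66277/2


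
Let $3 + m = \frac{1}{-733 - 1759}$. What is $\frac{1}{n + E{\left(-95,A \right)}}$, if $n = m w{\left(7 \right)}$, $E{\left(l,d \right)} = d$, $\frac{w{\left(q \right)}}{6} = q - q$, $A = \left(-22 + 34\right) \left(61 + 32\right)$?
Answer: $\frac{1}{1116} \approx 0.00089606$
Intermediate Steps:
$A = 1116$ ($A = 12 \cdot 93 = 1116$)
$w{\left(q \right)} = 0$ ($w{\left(q \right)} = 6 \left(q - q\right) = 6 \cdot 0 = 0$)
$m = - \frac{7477}{2492}$ ($m = -3 + \frac{1}{-733 - 1759} = -3 + \frac{1}{-2492} = -3 - \frac{1}{2492} = - \frac{7477}{2492} \approx -3.0004$)
$n = 0$ ($n = \left(- \frac{7477}{2492}\right) 0 = 0$)
$\frac{1}{n + E{\left(-95,A \right)}} = \frac{1}{0 + 1116} = \frac{1}{1116}$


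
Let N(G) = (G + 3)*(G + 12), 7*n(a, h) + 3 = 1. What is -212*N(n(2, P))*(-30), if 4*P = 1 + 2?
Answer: 9908880/49 ≈ 2.0222e+5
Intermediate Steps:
P = 3/4 (P = (1 + 2)/4 = (1/4)*3 = 3/4 ≈ 0.75000)
n(a, h) = -2/7 (n(a, h) = -3/7 + (1/7)*1 = -3/7 + 1/7 = -2/7)
N(G) = (3 + G)*(12 + G)
-212*N(n(2, P))*(-30) = -212*(36 + (-2/7)**2 + 15*(-2/7))*(-30) = -212*(36 + 4/49 - 30/7)*(-30) = -212*1558/49*(-30) = -330296/49*(-30) = 9908880/49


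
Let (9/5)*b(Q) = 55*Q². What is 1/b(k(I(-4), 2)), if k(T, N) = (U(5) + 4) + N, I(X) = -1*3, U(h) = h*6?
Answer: 1/39600 ≈ 2.5253e-5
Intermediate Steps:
U(h) = 6*h
I(X) = -3
k(T, N) = 34 + N (k(T, N) = (6*5 + 4) + N = (30 + 4) + N = 34 + N)
b(Q) = 275*Q²/9 (b(Q) = 5*(55*Q²)/9 = 275*Q²/9)
1/b(k(I(-4), 2)) = 1/(275*(34 + 2)²/9) = 1/((275/9)*36²) = 1/((275/9)*1296) = 1/39600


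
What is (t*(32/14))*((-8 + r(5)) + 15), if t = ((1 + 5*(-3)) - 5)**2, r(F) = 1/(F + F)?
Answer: 205048/35 ≈ 5858.5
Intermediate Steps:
r(F) = 1/(2*F)
t = 361 (t = ((1 - 15) - 5)**2 = (-14 - 5)**2 = (-19)**2 = 361)
(t*(32/14))*((-8 + r(5)) + 15) = (361*(32/14))*((-8 + (1/2)/5) + 15) = (361*(32*(1/14)))*((-8 + (1/2)*(1/5)) + 15) = (361*(16/7))*((-8 + 1/10) + 15) = 5776*(-79/10 + 15)/7 = (5776/7)*(71/10) = 205048/35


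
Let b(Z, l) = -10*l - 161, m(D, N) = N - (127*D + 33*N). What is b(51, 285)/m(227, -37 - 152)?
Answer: 3011/22781 ≈ 0.13217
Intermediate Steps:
m(D, N) = -127*D - 32*N (m(D, N) = N - (33*N + 127*D) = N + (-127*D - 33*N) = -127*D - 32*N)
b(Z, l) = -161 - 10*l
b(51, 285)/m(227, -37 - 152) = (-161 - 10*285)/(-127*227 - 32*(-37 - 152)) = (-161 - 2850)/(-28829 - 32*(-189)) = -3011/(-28829 + 6048) = -3011/(-22781) = -3011*(-1/22781) = 3011/22781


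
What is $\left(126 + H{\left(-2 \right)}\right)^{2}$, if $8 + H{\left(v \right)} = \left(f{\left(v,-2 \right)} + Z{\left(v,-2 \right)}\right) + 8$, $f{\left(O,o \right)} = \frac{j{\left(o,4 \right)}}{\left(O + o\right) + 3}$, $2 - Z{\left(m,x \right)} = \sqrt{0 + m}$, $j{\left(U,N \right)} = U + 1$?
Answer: $\left(129 - i \sqrt{2}\right)^{2} \approx 16639.0 - 364.9 i$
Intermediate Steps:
$j{\left(U,N \right)} = 1 + U$
$Z{\left(m,x \right)} = 2 - \sqrt{m}$ ($Z{\left(m,x \right)} = 2 - \sqrt{0 + m} = 2 - \sqrt{m}$)
$f{\left(O,o \right)} = \frac{1 + o}{3 + O + o}$ ($f{\left(O,o \right)} = \frac{1 + o}{\left(O + o\right) + 3} = \frac{1 + o}{3 + O + o}$)
$H{\left(v \right)} = 2 - \sqrt{v} - \frac{1}{1 + v}$ ($H{\left(v \right)} = -8 - \left(-10 + \sqrt{v} - \frac{1 - 2}{3 + v - 2}\right) = -8 - \left(-10 + \sqrt{v} - \frac{1}{1 + v} \left(-1\right)\right) = -8 - \left(-10 + \sqrt{v} + \frac{1}{1 + v}\right) = 2 - \sqrt{v} - \frac{1}{1 + v}$)
$\left(126 + H{\left(-2 \right)}\right)^{2} = \left(126 + \frac{-1 + \left(1 - 2\right) \left(2 - \sqrt{-2}\right)}{1 - 2}\right)^{2} = \left(126 + \frac{-1 - \left(2 - i \sqrt{2}\right)}{-1}\right)^{2} = \left(126 - \left(-1 - \left(2 - i \sqrt{2}\right)\right)\right)^{2} = \left(126 - \left(-3 + i \sqrt{2}\right)\right)^{2} = \left(126 + \left(3 - i \sqrt{2}\right)\right)^{2} = \left(129 - i \sqrt{2}\right)^{2}$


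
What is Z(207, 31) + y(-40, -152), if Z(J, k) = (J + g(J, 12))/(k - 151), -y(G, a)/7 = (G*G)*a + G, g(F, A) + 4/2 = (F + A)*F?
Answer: 102138031/60 ≈ 1.7023e+6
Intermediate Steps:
g(F, A) = -2 + F*(A + F) (g(F, A) = -2 + (F + A)*F = -2 + (A + F)*F = -2 + F*(A + F))
y(G, a) = -7*G - 7*a*G**2 (y(G, a) = -7*((G*G)*a + G) = -7*(G**2*a + G) = -7*(a*G**2 + G) = -7*(G + a*G**2) = -7*G - 7*a*G**2)
Z(J, k) = (-2 + J**2 + 13*J)/(-151 + k) (Z(J, k) = (J + (-2 + J**2 + 12*J))/(k - 151) = (-2 + J**2 + 13*J)/(-151 + k))
Z(207, 31) + y(-40, -152) = (-2 + 207**2 + 13*207)/(-151 + 31) - 7*(-40)*(1 - 40*(-152)) = (-2 + 42849 + 2691)/(-120) - 7*(-40)*(1 + 6080) = -1/120*45538 - 7*(-40)*6081 = -22769/60 + 1702680 = 102138031/60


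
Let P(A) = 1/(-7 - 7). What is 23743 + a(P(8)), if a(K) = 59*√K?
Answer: 23743 + 59*I*√14/14 ≈ 23743.0 + 15.768*I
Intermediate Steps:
P(A) = -1/14 (P(A) = 1/(-14) = -1/14)
23743 + a(P(8)) = 23743 + 59*√(-1/14) = 23743 + 59*(I*√14/14) = 23743 + 59*I*√14/14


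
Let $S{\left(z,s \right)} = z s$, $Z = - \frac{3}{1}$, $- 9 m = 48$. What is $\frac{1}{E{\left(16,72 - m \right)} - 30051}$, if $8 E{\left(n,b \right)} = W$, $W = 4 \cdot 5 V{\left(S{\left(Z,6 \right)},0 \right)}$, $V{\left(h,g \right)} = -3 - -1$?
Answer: $- \frac{1}{30056} \approx -3.3271 \cdot 10^{-5}$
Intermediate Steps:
$m = - \frac{16}{3}$ ($m = \left(- \frac{1}{9}\right) 48 = - \frac{16}{3} \approx -5.3333$)
$Z = -3$ ($Z = \left(-3\right) 1 = -3$)
$S{\left(z,s \right)} = s z$
$V{\left(h,g \right)} = -2$ ($V{\left(h,g \right)} = -3 + 1 = -2$)
$W = -40$ ($W = 4 \cdot 5 \left(-2\right) = 20 \left(-2\right) = -40$)
$E{\left(n,b \right)} = -5$ ($E{\left(n,b \right)} = \frac{1}{8} \left(-40\right) = -5$)
$\frac{1}{E{\left(16,72 - m \right)} - 30051} = \frac{1}{-5 - 30051} = \frac{1}{-30056} = - \frac{1}{30056}$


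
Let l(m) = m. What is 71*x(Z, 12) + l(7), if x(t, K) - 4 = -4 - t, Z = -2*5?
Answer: 717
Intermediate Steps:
Z = -10
x(t, K) = -t (x(t, K) = 4 + (-4 - t) = -t)
71*x(Z, 12) + l(7) = 71*(-1*(-10)) + 7 = 71*10 + 7 = 710 + 7 = 717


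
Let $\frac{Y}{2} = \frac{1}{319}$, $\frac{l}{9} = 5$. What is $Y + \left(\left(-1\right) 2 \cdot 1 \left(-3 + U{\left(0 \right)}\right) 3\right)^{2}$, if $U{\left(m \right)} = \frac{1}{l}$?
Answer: $\frac{22912306}{71775} \approx 319.22$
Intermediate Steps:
$l = 45$ ($l = 9 \cdot 5 = 45$)
$U{\left(m \right)} = \frac{1}{45}$
$Y = \frac{2}{319} \approx 0.0062696$
$Y + \left(\left(-1\right) 2 \cdot 1 \left(-3 + U{\left(0 \right)}\right) 3\right)^{2} = \frac{2}{319} + \left(\left(-1\right) 2 \cdot 1 \left(-3 + \frac{1}{45}\right) 3\right)^{2} = \frac{2}{319} + \left(\left(-2\right) 1 \left(\left(- \frac{134}{45}\right) 3\right)\right)^{2} = \frac{2}{319} + \left(\left(-2\right) \left(- \frac{134}{15}\right)\right)^{2} = \frac{2}{319} + \left(\frac{268}{15}\right)^{2} = \frac{2}{319} + \frac{71824}{225} = \frac{22912306}{71775}$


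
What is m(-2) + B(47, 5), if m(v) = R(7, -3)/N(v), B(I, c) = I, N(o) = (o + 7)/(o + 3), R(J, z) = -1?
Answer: 234/5 ≈ 46.800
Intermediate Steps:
N(o) = (7 + o)/(3 + o)
m(v) = -(3 + v)/(7 + v) (m(v) = -1/((7 + v)/(3 + v)) = -(3 + v)/(7 + v))
m(-2) + B(47, 5) = (-3 - 1*(-2))/(7 - 2) + 47 = (-3 + 2)/5 + 47 = (1/5)*(-1) + 47 = -1/5 + 47 = 234/5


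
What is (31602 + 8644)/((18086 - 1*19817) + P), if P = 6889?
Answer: 20123/2579 ≈ 7.8026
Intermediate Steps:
(31602 + 8644)/((18086 - 1*19817) + P) = (31602 + 8644)/((18086 - 1*19817) + 6889) = 40246/((18086 - 19817) + 6889) = 40246/(-1731 + 6889) = 40246/5158 = 40246*(1/5158) = 20123/2579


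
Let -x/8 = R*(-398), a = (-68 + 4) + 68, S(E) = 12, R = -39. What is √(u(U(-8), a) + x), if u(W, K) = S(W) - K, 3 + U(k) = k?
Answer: 2*I*√31042 ≈ 352.38*I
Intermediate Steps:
U(k) = -3 + k
a = 4 (a = -64 + 68 = 4)
u(W, K) = 12 - K
x = -124176 (x = -(-312)*(-398) = -8*15522 = -124176)
√(u(U(-8), a) + x) = √((12 - 1*4) - 124176) = √((12 - 4) - 124176) = √(8 - 124176) = √(-124168) = 2*I*√31042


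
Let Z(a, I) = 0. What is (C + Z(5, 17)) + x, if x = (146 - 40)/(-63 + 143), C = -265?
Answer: -10547/40 ≈ -263.67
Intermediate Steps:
x = 53/40 (x = 106/80 = 106*(1/80) = 53/40 ≈ 1.3250)
(C + Z(5, 17)) + x = (-265 + 0) + 53/40 = -265 + 53/40 = -10547/40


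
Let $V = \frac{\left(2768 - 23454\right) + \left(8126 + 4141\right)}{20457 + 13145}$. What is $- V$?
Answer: $\frac{8419}{33602} \approx 0.25055$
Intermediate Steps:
$V = - \frac{8419}{33602}$ ($V = \frac{-20686 + 12267}{33602} = \left(-8419\right) \frac{1}{33602} = - \frac{8419}{33602} \approx -0.25055$)
$- V = \left(-1\right) \left(- \frac{8419}{33602}\right) = \frac{8419}{33602}$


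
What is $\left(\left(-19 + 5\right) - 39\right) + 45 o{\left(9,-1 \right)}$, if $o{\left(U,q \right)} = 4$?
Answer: $127$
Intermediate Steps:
$\left(\left(-19 + 5\right) - 39\right) + 45 o{\left(9,-1 \right)} = \left(\left(-19 + 5\right) - 39\right) + 45 \cdot 4 = \left(-14 - 39\right) + 180 = -53 + 180 = 127$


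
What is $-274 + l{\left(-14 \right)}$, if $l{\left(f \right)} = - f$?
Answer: $-260$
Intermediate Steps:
$-274 + l{\left(-14 \right)} = -274 - -14 = -274 + 14 = -260$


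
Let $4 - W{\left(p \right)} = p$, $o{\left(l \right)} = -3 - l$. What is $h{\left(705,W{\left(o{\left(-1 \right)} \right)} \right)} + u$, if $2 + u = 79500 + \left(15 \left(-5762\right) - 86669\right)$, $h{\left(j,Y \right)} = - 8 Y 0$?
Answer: $-93601$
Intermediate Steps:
$W{\left(p \right)} = 4 - p$
$h{\left(j,Y \right)} = 0$
$u = -93601$ ($u = -2 + \left(79500 + \left(15 \left(-5762\right) - 86669\right)\right) = -2 + \left(79500 - 173099\right) = -2 - 93599 = -93601$)
$h{\left(705,W{\left(o{\left(-1 \right)} \right)} \right)} + u = 0 - 93601 = -93601$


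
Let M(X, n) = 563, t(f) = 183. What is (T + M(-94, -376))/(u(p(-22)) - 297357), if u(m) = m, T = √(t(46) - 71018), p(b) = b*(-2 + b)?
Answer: -563/296829 - I*√70835/296829 ≈ -0.0018967 - 0.00089664*I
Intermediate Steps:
T = I*√70835 (T = √(183 - 71018) = √(-70835) = I*√70835 ≈ 266.15*I)
(T + M(-94, -376))/(u(p(-22)) - 297357) = (I*√70835 + 563)/(-22*(-2 - 22) - 297357) = (563 + I*√70835)/(-22*(-24) - 297357) = (563 + I*√70835)/(528 - 297357) = (563 + I*√70835)/(-296829) = (563 + I*√70835)*(-1/296829) = -563/296829 - I*√70835/296829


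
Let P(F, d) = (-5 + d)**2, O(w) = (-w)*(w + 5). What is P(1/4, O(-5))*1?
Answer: 25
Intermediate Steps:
O(w) = -w*(5 + w) (O(w) = (-w)*(5 + w) = -w*(5 + w))
P(1/4, O(-5))*1 = (-5 - 1*(-5)*(5 - 5))**2*1 = (-5 - 1*(-5)*0)**2*1 = (-5 + 0)**2*1 = (-5)**2*1 = 25*1 = 25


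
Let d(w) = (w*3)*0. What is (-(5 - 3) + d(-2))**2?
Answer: 4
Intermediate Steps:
d(w) = 0 (d(w) = (3*w)*0 = 0)
(-(5 - 3) + d(-2))**2 = (-(5 - 3) + 0)**2 = (-1*2 + 0)**2 = (-2 + 0)**2 = (-2)**2 = 4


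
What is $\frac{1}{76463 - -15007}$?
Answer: $\frac{1}{91470} \approx 1.0933 \cdot 10^{-5}$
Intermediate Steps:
$\frac{1}{76463 - -15007} = \frac{1}{76463 + 15007} = \frac{1}{91470}$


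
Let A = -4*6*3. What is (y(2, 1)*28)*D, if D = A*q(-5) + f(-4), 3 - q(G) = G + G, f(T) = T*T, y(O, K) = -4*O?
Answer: 206080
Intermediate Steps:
f(T) = T²
q(G) = 3 - 2*G (q(G) = 3 - (G + G) = 3 - 2*G)
A = -72 (A = -24*3 = -72)
D = -920 (D = -72*(3 - 2*(-5)) + (-4)² = -72*(3 + 10) + 16 = -72*13 + 16 = -936 + 16 = -920)
(y(2, 1)*28)*D = (-4*2*28)*(-920) = -8*28*(-920) = -224*(-920) = 206080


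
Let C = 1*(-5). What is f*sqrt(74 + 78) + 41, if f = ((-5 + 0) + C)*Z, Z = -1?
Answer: 41 + 20*sqrt(38) ≈ 164.29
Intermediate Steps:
C = -5
f = 10 (f = ((-5 + 0) - 5)*(-1) = (-5 - 5)*(-1) = -10*(-1) = 10)
f*sqrt(74 + 78) + 41 = 10*sqrt(74 + 78) + 41 = 10*sqrt(152) + 41 = 10*(2*sqrt(38)) + 41 = 20*sqrt(38) + 41 = 41 + 20*sqrt(38)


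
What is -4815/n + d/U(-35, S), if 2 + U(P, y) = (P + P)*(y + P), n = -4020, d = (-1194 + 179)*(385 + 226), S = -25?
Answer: -82428331/562532 ≈ -146.53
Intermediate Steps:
d = -620165 (d = -1015*611 = -620165)
U(P, y) = -2 + 2*P*(P + y) (U(P, y) = -2 + (P + P)*(y + P) = -2 + (2*P)*(P + y) = -2 + 2*P*(P + y))
-4815/n + d/U(-35, S) = -4815/(-4020) - 620165/(-2 + 2*(-35)² + 2*(-35)*(-25)) = -4815*(-1/4020) - 620165/(-2 + 2*1225 + 1750) = 321/268 - 620165/(-2 + 2450 + 1750) = 321/268 - 620165/4198 = -82428331/562532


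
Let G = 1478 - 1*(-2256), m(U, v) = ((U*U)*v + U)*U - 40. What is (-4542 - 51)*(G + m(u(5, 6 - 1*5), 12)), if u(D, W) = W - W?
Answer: -16966542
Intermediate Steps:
u(D, W) = 0
m(U, v) = -40 + U*(U + v*U**2) (m(U, v) = (U**2*v + U)*U - 40 = (v*U**2 + U)*U - 40 = (U + v*U**2)*U - 40 = U*(U + v*U**2) - 40 = -40 + U*(U + v*U**2))
G = 3734 (G = 1478 + 2256 = 3734)
(-4542 - 51)*(G + m(u(5, 6 - 1*5), 12)) = (-4542 - 51)*(3734 + (-40 + 0**2 + 12*0**3)) = -4593*(3734 + (-40 + 0 + 12*0)) = -4593*(3734 + (-40 + 0 + 0)) = -4593*(3734 - 40) = -4593*3694 = -16966542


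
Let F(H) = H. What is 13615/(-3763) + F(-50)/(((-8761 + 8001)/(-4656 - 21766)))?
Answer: -249082335/142994 ≈ -1741.9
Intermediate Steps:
13615/(-3763) + F(-50)/(((-8761 + 8001)/(-4656 - 21766))) = 13615/(-3763) - 50*(-4656 - 21766)/(-8761 + 8001) = 13615*(-1/3763) - 50/((-760/(-26422))) = -13615/3763 - 50/((-760*(-1/26422))) = -13615/3763 - 50/380/13211 = -13615/3763 - 50*13211/380 = -13615/3763 - 66055/38 = -249082335/142994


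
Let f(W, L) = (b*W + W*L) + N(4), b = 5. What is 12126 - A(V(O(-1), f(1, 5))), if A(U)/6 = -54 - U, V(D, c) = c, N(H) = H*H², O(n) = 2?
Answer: 12894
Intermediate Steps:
N(H) = H³
f(W, L) = 64 + 5*W + L*W (f(W, L) = (5*W + W*L) + 4³ = (5*W + L*W) + 64 = 64 + 5*W + L*W)
A(U) = -324 - 6*U (A(U) = 6*(-54 - U) = -324 - 6*U)
12126 - A(V(O(-1), f(1, 5))) = 12126 - (-324 - 6*(64 + 5*1 + 5*1)) = 12126 - (-324 - 6*(64 + 5 + 5)) = 12126 - (-324 - 6*74) = 12126 - (-324 - 444) = 12126 - 1*(-768) = 12126 + 768 = 12894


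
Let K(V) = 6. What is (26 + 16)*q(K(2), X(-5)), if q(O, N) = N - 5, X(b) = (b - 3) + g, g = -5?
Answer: -756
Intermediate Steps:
X(b) = -8 + b (X(b) = (b - 3) - 5 = (-3 + b) - 5 = -8 + b)
q(O, N) = -5 + N
(26 + 16)*q(K(2), X(-5)) = (26 + 16)*(-5 + (-8 - 5)) = 42*(-5 - 13) = 42*(-18) = -756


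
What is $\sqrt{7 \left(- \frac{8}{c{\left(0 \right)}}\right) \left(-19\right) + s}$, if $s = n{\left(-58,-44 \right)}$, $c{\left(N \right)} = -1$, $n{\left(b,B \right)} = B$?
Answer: $2 i \sqrt{277} \approx 33.287 i$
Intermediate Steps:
$s = -44$
$\sqrt{7 \left(- \frac{8}{c{\left(0 \right)}}\right) \left(-19\right) + s} = \sqrt{7 \left(- \frac{8}{-1}\right) \left(-19\right) - 44} = \sqrt{7 \left(\left(-8\right) \left(-1\right)\right) \left(-19\right) - 44} = \sqrt{7 \cdot 8 \left(-19\right) - 44} = \sqrt{56 \left(-19\right) - 44} = \sqrt{-1064 - 44} = \sqrt{-1108} = 2 i \sqrt{277}$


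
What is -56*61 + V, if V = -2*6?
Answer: -3428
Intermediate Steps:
V = -12
-56*61 + V = -56*61 - 12 = -3416 - 12 = -3428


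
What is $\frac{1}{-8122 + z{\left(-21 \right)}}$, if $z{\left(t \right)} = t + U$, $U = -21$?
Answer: $- \frac{1}{8164} \approx -0.00012249$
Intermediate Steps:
$z{\left(t \right)} = -21 + t$ ($z{\left(t \right)} = t - 21 = -21 + t$)
$\frac{1}{-8122 + z{\left(-21 \right)}} = \frac{1}{-8122 - 42} = \frac{1}{-8164} = - \frac{1}{8164}$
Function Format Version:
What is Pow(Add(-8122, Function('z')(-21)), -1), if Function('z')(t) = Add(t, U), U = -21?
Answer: Rational(-1, 8164) ≈ -0.00012249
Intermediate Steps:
Function('z')(t) = Add(-21, t) (Function('z')(t) = Add(t, -21) = Add(-21, t))
Pow(Add(-8122, Function('z')(-21)), -1) = Pow(Add(-8122, Add(-21, -21)), -1) = Pow(Add(-8122, -42), -1) = Pow(-8164, -1) = Rational(-1, 8164)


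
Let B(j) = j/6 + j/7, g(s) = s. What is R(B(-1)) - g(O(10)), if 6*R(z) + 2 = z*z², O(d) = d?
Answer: -4595653/444528 ≈ -10.338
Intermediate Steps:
B(j) = 13*j/42 (B(j) = j*(⅙) + j*(⅐) = j/6 + j/7 = 13*j/42)
R(z) = -⅓ + z³/6 (R(z) = -⅓ + (z*z²)/6 = -⅓ + z³/6)
R(B(-1)) - g(O(10)) = (-⅓ + ((13/42)*(-1))³/6) - 1*10 = (-⅓ + (-13/42)³/6) - 10 = (-⅓ + (⅙)*(-2197/74088)) - 10 = (-⅓ - 2197/444528) - 10 = -150373/444528 - 10 = -4595653/444528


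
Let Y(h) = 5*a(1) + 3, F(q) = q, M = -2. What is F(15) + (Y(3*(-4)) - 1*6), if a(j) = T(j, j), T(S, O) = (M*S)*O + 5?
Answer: 27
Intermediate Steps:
T(S, O) = 5 - 2*O*S (T(S, O) = (-2*S)*O + 5 = -2*O*S + 5 = 5 - 2*O*S)
a(j) = 5 - 2*j² (a(j) = 5 - 2*j*j = 5 - 2*j²)
Y(h) = 18 (Y(h) = 5*(5 - 2*1²) + 3 = 5*(5 - 2*1) + 3 = 5*(5 - 2) + 3 = 5*3 + 3 = 15 + 3 = 18)
F(15) + (Y(3*(-4)) - 1*6) = 15 + (18 - 1*6) = 15 + (18 - 6) = 15 + 12 = 27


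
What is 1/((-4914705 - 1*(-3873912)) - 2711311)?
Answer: -1/3752104 ≈ -2.6652e-7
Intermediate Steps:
1/((-4914705 - 1*(-3873912)) - 2711311) = 1/((-4914705 + 3873912) - 2711311) = 1/(-1040793 - 2711311) = 1/(-3752104) = -1/3752104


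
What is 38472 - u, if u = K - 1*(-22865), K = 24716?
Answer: -9109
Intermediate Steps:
u = 47581 (u = 24716 - 1*(-22865) = 24716 + 22865 = 47581)
38472 - u = 38472 - 1*47581 = 38472 - 47581 = -9109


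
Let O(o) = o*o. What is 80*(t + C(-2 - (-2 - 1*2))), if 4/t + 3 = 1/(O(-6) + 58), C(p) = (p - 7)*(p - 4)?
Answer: 194720/281 ≈ 692.95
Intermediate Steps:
O(o) = o**2
C(p) = (-7 + p)*(-4 + p)
t = -376/281 (t = 4/(-3 + 1/((-6)**2 + 58)) = 4/(-3 + 1/(36 + 58)) = 4/(-3 + 1/94) = 4/(-281/94) = 4*(-94/281) = -376/281 ≈ -1.3381)
80*(t + C(-2 - (-2 - 1*2))) = 80*(-376/281 + (28 + (-2 - (-2 - 1*2))**2 - 11*(-2 - (-2 - 1*2)))) = 80*(-376/281 + (28 + (-2 - (-2 - 2))**2 - 11*(-2 - (-2 - 2)))) = 80*(-376/281 + (28 + (-2 - 1*(-4))**2 - 11*(-2 - 1*(-4)))) = 80*(-376/281 + (28 + (-2 + 4)**2 - 11*(-2 + 4))) = 80*(-376/281 + (28 + 2**2 - 11*2)) = 80*(-376/281 + (28 + 4 - 22)) = 80*(-376/281 + 10) = 80*(2434/281) = 194720/281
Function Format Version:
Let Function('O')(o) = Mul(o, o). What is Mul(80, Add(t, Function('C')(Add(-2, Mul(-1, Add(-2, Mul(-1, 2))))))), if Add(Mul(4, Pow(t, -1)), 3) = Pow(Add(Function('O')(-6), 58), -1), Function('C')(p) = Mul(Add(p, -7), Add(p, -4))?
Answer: Rational(194720, 281) ≈ 692.95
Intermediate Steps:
Function('O')(o) = Pow(o, 2)
Function('C')(p) = Mul(Add(-7, p), Add(-4, p))
t = Rational(-376, 281) (t = Mul(4, Pow(Add(-3, Pow(Add(Pow(-6, 2), 58), -1)), -1)) = Mul(4, Pow(Add(-3, Pow(Add(36, 58), -1)), -1)) = Mul(4, Pow(Add(-3, Pow(94, -1)), -1)) = Mul(4, Pow(Add(-3, Rational(1, 94)), -1)) = Mul(4, Pow(Rational(-281, 94), -1)) = Mul(4, Rational(-94, 281)) = Rational(-376, 281) ≈ -1.3381)
Mul(80, Add(t, Function('C')(Add(-2, Mul(-1, Add(-2, Mul(-1, 2))))))) = Mul(80, Add(Rational(-376, 281), Add(28, Pow(Add(-2, Mul(-1, Add(-2, Mul(-1, 2)))), 2), Mul(-11, Add(-2, Mul(-1, Add(-2, Mul(-1, 2)))))))) = Mul(80, Add(Rational(-376, 281), Add(28, Pow(Add(-2, Mul(-1, Add(-2, -2))), 2), Mul(-11, Add(-2, Mul(-1, Add(-2, -2))))))) = Mul(80, Add(Rational(-376, 281), Add(28, Pow(Add(-2, Mul(-1, -4)), 2), Mul(-11, Add(-2, Mul(-1, -4)))))) = Mul(80, Add(Rational(-376, 281), Add(28, Pow(Add(-2, 4), 2), Mul(-11, Add(-2, 4))))) = Mul(80, Add(Rational(-376, 281), Add(28, Pow(2, 2), Mul(-11, 2)))) = Mul(80, Add(Rational(-376, 281), Add(28, 4, -22))) = Mul(80, Add(Rational(-376, 281), 10)) = Mul(80, Rational(2434, 281)) = Rational(194720, 281)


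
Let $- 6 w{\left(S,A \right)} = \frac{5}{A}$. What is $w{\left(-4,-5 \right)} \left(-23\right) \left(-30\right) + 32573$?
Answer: $32688$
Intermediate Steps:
$w{\left(S,A \right)} = - \frac{5}{6 A}$ ($w{\left(S,A \right)} = - \frac{5 \frac{1}{A}}{6} = - \frac{5}{6 A}$)
$w{\left(-4,-5 \right)} \left(-23\right) \left(-30\right) + 32573 = - \frac{5}{6 \left(-5\right)} \left(-23\right) \left(-30\right) + 32573 = \left(- \frac{5}{6}\right) \left(- \frac{1}{5}\right) \left(-23\right) \left(-30\right) + 32573 = \frac{1}{6} \left(-23\right) \left(-30\right) + 32573 = \left(- \frac{23}{6}\right) \left(-30\right) + 32573 = 115 + 32573 = 32688$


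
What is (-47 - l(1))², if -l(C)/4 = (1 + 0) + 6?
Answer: 361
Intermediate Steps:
l(C) = -28 (l(C) = -4*((1 + 0) + 6) = -4*(1 + 6) = -4*7 = -28)
(-47 - l(1))² = (-47 - 1*(-28))² = (-47 + 28)² = (-19)² = 361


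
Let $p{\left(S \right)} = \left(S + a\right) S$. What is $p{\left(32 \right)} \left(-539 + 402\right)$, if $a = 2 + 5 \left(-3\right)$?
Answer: $-83296$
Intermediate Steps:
$a = -13$ ($a = 2 - 15 = -13$)
$p{\left(S \right)} = S \left(-13 + S\right)$ ($p{\left(S \right)} = \left(S - 13\right) S = \left(-13 + S\right) S = S \left(-13 + S\right)$)
$p{\left(32 \right)} \left(-539 + 402\right) = 32 \left(-13 + 32\right) \left(-539 + 402\right) = 32 \cdot 19 \left(-137\right) = 608 \left(-137\right) = -83296$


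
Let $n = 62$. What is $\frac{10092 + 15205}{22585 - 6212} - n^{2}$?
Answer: $- \frac{62912515}{16373} \approx -3842.5$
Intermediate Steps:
$\frac{10092 + 15205}{22585 - 6212} - n^{2} = \frac{10092 + 15205}{22585 - 6212} - 62^{2} = \frac{25297}{16373} - 3844 = - \frac{62912515}{16373}$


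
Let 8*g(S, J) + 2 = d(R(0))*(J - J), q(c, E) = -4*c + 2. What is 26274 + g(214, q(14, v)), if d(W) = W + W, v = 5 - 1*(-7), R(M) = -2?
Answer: 105095/4 ≈ 26274.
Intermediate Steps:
v = 12 (v = 5 + 7 = 12)
q(c, E) = 2 - 4*c
d(W) = 2*W
g(S, J) = -¼ (g(S, J) = -¼ + ((2*(-2))*(J - J))/8 = -¼ + (-4*0)/8 = -¼ + (⅛)*0 = -¼ + 0 = -¼)
26274 + g(214, q(14, v)) = 26274 - ¼ = 105095/4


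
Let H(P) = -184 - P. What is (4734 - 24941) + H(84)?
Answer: -20475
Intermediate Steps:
(4734 - 24941) + H(84) = (4734 - 24941) + (-184 - 1*84) = -20207 + (-184 - 84) = -20207 - 268 = -20475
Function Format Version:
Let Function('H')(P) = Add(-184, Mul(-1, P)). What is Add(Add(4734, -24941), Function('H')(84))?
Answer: -20475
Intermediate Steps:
Add(Add(4734, -24941), Function('H')(84)) = Add(Add(4734, -24941), Add(-184, Mul(-1, 84))) = Add(-20207, Add(-184, -84)) = Add(-20207, -268) = -20475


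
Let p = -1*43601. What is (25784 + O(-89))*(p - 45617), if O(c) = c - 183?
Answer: -2276129616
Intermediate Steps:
p = -43601
O(c) = -183 + c
(25784 + O(-89))*(p - 45617) = (25784 + (-183 - 89))*(-43601 - 45617) = (25784 - 272)*(-89218) = 25512*(-89218) = -2276129616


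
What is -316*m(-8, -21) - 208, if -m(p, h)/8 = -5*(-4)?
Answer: 50352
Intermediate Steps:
m(p, h) = -160 (m(p, h) = -(-40)*(-4) = -8*20 = -160)
-316*m(-8, -21) - 208 = -316*(-160) - 208 = 50560 - 208 = 50352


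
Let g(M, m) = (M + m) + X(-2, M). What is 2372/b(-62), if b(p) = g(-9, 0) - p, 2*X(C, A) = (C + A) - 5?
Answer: 2372/45 ≈ 52.711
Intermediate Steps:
X(C, A) = -5/2 + A/2 + C/2 (X(C, A) = ((C + A) - 5)/2 = ((A + C) - 5)/2 = (-5 + A + C)/2 = -5/2 + A/2 + C/2)
g(M, m) = -7/2 + m + 3*M/2 (g(M, m) = (M + m) + (-5/2 + M/2 + (1/2)*(-2)) = (M + m) + (-5/2 + M/2 - 1) = (M + m) + (-7/2 + M/2) = -7/2 + m + 3*M/2)
b(p) = -17 - p (b(p) = (-7/2 + 0 + (3/2)*(-9)) - p = (-7/2 + 0 - 27/2) - p = -17 - p)
2372/b(-62) = 2372/(-17 - 1*(-62)) = 2372/(-17 + 62) = 2372/45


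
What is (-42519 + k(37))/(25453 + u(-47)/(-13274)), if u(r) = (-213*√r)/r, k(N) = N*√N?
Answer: -8962383097160145204/5365119992756628917 + 7799058646603292*√37/5365119992756628917 - 120216604878*I*√47/5365119992756628917 + 104612394*I*√1739/5365119992756628917 ≈ -1.6616 - 1.528e-7*I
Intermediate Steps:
k(N) = N^(3/2)
u(r) = -213/√r
(-42519 + k(37))/(25453 + u(-47)/(-13274)) = (-42519 + 37^(3/2))/(25453 - (-213)*I*√47/47/(-13274)) = (-42519 + 37*√37)/(25453 - (-213)*I*√47/47*(-1/13274)) = (-42519 + 37*√37)/(25453 + (213*I*√47/47)*(-1/13274)) = (-42519 + 37*√37)/(25453 - 213*I*√47/623878)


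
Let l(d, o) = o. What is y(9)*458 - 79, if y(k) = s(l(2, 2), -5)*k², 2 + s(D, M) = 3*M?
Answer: -630745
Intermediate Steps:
s(D, M) = -2 + 3*M
y(k) = -17*k² (y(k) = (-2 + 3*(-5))*k² = (-2 - 15)*k² = -17*k²)
y(9)*458 - 79 = -17*9²*458 - 79 = -17*81*458 - 79 = -1377*458 - 79 = -630666 - 79 = -630745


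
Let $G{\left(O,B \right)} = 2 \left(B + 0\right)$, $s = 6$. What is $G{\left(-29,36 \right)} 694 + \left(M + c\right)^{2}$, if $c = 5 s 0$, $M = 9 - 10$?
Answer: $49969$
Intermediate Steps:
$G{\left(O,B \right)} = 2 B$
$M = -1$
$c = 0$ ($c = 5 \cdot 6 \cdot 0 = 30 \cdot 0 = 0$)
$G{\left(-29,36 \right)} 694 + \left(M + c\right)^{2} = 2 \cdot 36 \cdot 694 + \left(-1 + 0\right)^{2} = 72 \cdot 694 + \left(-1\right)^{2} = 49968 + 1 = 49969$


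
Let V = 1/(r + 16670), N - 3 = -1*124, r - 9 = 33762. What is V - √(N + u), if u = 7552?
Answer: 1/50441 - √7431 ≈ -86.203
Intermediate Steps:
r = 33771 (r = 9 + 33762 = 33771)
N = -121 (N = 3 - 1*124 = 3 - 124 = -121)
V = 1/50441 (V = 1/(33771 + 16670) = 1/50441 ≈ 1.9825e-5)
V - √(N + u) = 1/50441 - √(-121 + 7552) = 1/50441 - √7431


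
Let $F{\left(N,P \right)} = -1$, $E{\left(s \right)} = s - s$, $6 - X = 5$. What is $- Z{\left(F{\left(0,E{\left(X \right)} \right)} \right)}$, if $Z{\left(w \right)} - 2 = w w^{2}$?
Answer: $-1$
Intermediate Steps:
$X = 1$ ($X = 6 - 5 = 1$)
$E{\left(s \right)} = 0$
$Z{\left(w \right)} = 2 + w^{3}$ ($Z{\left(w \right)} = 2 + w w^{2} = 2 + w^{3}$)
$- Z{\left(F{\left(0,E{\left(X \right)} \right)} \right)} = - (2 + \left(-1\right)^{3}) = - (2 - 1) = \left(-1\right) 1 = -1$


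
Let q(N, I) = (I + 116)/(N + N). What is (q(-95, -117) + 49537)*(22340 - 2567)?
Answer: 186104088963/190 ≈ 9.7949e+8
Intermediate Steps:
q(N, I) = (116 + I)/(2*N) (q(N, I) = (116 + I)/((2*N)) = (116 + I)*(1/(2*N)) = (116 + I)/(2*N))
(q(-95, -117) + 49537)*(22340 - 2567) = ((½)*(116 - 117)/(-95) + 49537)*(22340 - 2567) = ((½)*(-1/95)*(-1) + 49537)*19773 = (1/190 + 49537)*19773 = (9412031/190)*19773 = 186104088963/190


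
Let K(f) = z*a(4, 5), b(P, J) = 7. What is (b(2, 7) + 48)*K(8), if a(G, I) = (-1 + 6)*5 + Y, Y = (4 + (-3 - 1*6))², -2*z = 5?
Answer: -6875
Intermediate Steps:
z = -5/2 (z = -½*5 = -5/2 ≈ -2.5000)
Y = 25 (Y = (4 + (-3 - 6))² = (4 - 9)² = (-5)² = 25)
a(G, I) = 50 (a(G, I) = (-1 + 6)*5 + 25 = 5*5 + 25 = 25 + 25 = 50)
K(f) = -125 (K(f) = -5/2*50 = -125)
(b(2, 7) + 48)*K(8) = (7 + 48)*(-125) = 55*(-125) = -6875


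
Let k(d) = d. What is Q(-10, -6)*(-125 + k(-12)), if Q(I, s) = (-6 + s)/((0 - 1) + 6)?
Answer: 1644/5 ≈ 328.80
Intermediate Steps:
Q(I, s) = -6/5 + s/5 (Q(I, s) = (-6 + s)/(-1 + 6) = (-6 + s)/5 = (-6 + s)*(⅕) = -6/5 + s/5)
Q(-10, -6)*(-125 + k(-12)) = (-6/5 + (⅕)*(-6))*(-125 - 12) = (-6/5 - 6/5)*(-137) = -12/5*(-137) = 1644/5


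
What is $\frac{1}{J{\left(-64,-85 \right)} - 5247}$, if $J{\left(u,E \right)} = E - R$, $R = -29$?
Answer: $- \frac{1}{5303} \approx -0.00018857$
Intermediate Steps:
$J{\left(u,E \right)} = 29 + E$ ($J{\left(u,E \right)} = E - -29 = E + 29 = 29 + E$)
$\frac{1}{J{\left(-64,-85 \right)} - 5247} = \frac{1}{\left(29 - 85\right) - 5247} = \frac{1}{-56 - 5247} = \frac{1}{-5303} = - \frac{1}{5303}$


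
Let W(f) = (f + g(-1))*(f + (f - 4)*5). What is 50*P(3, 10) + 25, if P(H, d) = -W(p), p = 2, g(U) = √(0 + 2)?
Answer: 825 + 400*√2 ≈ 1390.7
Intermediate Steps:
g(U) = √2
W(f) = (-20 + 6*f)*(f + √2) (W(f) = (f + √2)*(f + (f - 4)*5) = (f + √2)*(f + (-4 + f)*5) = (f + √2)*(f + (-20 + 5*f)) = (f + √2)*(-20 + 6*f) = (-20 + 6*f)*(f + √2))
P(H, d) = 16 + 8*√2 (P(H, d) = -(-20*2 - 20*√2 + 6*2² + 6*2*√2) = -(-40 - 20*√2 + 6*4 + 12*√2) = -(-40 - 20*√2 + 24 + 12*√2) = -(-16 - 8*√2) = 16 + 8*√2)
50*P(3, 10) + 25 = 50*(16 + 8*√2) + 25 = (800 + 400*√2) + 25 = 825 + 400*√2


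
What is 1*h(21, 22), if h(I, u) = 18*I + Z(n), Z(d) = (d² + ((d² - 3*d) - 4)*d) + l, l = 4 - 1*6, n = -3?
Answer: 343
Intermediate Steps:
l = -2 (l = 4 - 6 = -2)
Z(d) = -2 + d² + d*(-4 + d² - 3*d) (Z(d) = (d² + ((d² - 3*d) - 4)*d) - 2 = (d² + (-4 + d² - 3*d)*d) - 2 = (d² + d*(-4 + d² - 3*d)) - 2 = -2 + d² + d*(-4 + d² - 3*d))
h(I, u) = -35 + 18*I (h(I, u) = 18*I + (-2 + (-3)³ - 4*(-3) - 2*(-3)²) = 18*I + (-2 - 27 + 12 - 2*9) = 18*I + (-2 - 27 + 12 - 18) = 18*I - 35 = -35 + 18*I)
1*h(21, 22) = 1*(-35 + 18*21) = 1*(-35 + 378) = 1*343 = 343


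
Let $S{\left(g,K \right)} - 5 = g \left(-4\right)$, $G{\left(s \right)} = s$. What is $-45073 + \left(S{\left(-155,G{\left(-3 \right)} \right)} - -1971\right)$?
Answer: $-42477$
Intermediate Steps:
$S{\left(g,K \right)} = 5 - 4 g$ ($S{\left(g,K \right)} = 5 + g \left(-4\right) = 5 - 4 g$)
$-45073 + \left(S{\left(-155,G{\left(-3 \right)} \right)} - -1971\right) = -45073 + \left(\left(5 - -620\right) - -1971\right) = -45073 + \left(\left(5 + 620\right) + 1971\right) = -45073 + \left(625 + 1971\right) = -45073 + 2596 = -42477$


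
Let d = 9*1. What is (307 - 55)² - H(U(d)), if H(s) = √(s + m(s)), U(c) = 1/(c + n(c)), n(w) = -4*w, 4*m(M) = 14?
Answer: 63504 - √1122/18 ≈ 63502.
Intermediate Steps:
m(M) = 7/2 (m(M) = (¼)*14 = 7/2)
d = 9
U(c) = -1/(3*c) (U(c) = 1/(c - 4*c) = 1/(-3*c) = -1/(3*c))
H(s) = √(7/2 + s) (H(s) = √(s + 7/2) = √(7/2 + s))
(307 - 55)² - H(U(d)) = (307 - 55)² - √(14 + 4*(-⅓/9))/2 = 252² - √(14 + 4*(-⅓*⅑))/2 = 63504 - √(14 + 4*(-1/27))/2 = 63504 - √(14 - 4/27)/2 = 63504 - √(374/27)/2 = 63504 - √1122/9/2 = 63504 - √1122/18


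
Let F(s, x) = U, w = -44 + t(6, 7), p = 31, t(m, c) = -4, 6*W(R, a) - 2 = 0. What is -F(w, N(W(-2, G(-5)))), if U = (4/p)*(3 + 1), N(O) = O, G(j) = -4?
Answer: -16/31 ≈ -0.51613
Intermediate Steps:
W(R, a) = 1/3 (W(R, a) = 1/3 + (1/6)*0 = 1/3 + 0 = 1/3)
w = -48 (w = -44 - 4 = -48)
U = 16/31 (U = (4/31)*(3 + 1) = (4*(1/31))*4 = (4/31)*4 = 16/31 ≈ 0.51613)
F(s, x) = 16/31
-F(w, N(W(-2, G(-5)))) = -1*16/31 = -16/31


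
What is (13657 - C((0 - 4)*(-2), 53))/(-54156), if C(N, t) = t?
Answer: -3401/13539 ≈ -0.25120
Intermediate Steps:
(13657 - C((0 - 4)*(-2), 53))/(-54156) = (13657 - 1*53)/(-54156) = (13657 - 53)*(-1/54156) = 13604*(-1/54156) = -3401/13539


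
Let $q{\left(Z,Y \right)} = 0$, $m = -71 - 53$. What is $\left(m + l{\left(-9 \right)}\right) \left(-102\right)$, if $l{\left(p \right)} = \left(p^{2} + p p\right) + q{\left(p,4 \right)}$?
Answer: $-3876$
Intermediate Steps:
$m = -124$ ($m = -71 - 53 = -124$)
$l{\left(p \right)} = 2 p^{2}$ ($l{\left(p \right)} = \left(p^{2} + p p\right) + 0 = \left(p^{2} + p^{2}\right) + 0 = 2 p^{2} + 0 = 2 p^{2}$)
$\left(m + l{\left(-9 \right)}\right) \left(-102\right) = \left(-124 + 2 \left(-9\right)^{2}\right) \left(-102\right) = \left(-124 + 2 \cdot 81\right) \left(-102\right) = \left(-124 + 162\right) \left(-102\right) = 38 \left(-102\right) = -3876$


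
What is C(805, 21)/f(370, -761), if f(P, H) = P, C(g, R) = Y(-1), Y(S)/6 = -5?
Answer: -3/37 ≈ -0.081081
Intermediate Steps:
Y(S) = -30 (Y(S) = 6*(-5) = -30)
C(g, R) = -30
C(805, 21)/f(370, -761) = -30/370 = -30*1/370 = -3/37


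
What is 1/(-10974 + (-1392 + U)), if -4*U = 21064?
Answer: -1/17632 ≈ -5.6715e-5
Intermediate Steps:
U = -5266 (U = -¼*21064 = -5266)
1/(-10974 + (-1392 + U)) = 1/(-10974 + (-1392 - 5266)) = 1/(-10974 - 6658) = 1/(-17632) = -1/17632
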